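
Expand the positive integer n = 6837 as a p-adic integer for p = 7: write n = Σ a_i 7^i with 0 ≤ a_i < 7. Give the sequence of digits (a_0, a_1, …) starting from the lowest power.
(a_0, a_1, …) = (5, 3, 6, 5, 2)

Repeated division by 7 gives the digits low-to-high: 6837 = 5 + 3·7^1 + 6·7^2 + 5·7^3 + 2·7^4. Digit sequence: (5, 3, 6, 5, 2).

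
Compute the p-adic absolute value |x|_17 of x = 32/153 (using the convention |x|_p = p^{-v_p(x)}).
|32/153|_17 = 17

Step 1 — compute v_17(x) by factoring powers of 17 out of the numerator and denominator: v_17(32/153) = -1. Step 2 — apply |x|_p = p^{-v_p(x)} = 17^{1} = 17.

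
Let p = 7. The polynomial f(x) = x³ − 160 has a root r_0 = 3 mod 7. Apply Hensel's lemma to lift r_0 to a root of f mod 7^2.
r_1 = 17 (mod 49)

Hensel: r_{i+1} = r_i − f(r_i)/f′(r_i) mod 7^{i+2}, where f′(x) = 3x². Iterate:
  r_0 = 3 (mod 7)
  r_1 = 17 (mod 49)
Final: r = 17 with f(r) ≡ 0 mod 7^2.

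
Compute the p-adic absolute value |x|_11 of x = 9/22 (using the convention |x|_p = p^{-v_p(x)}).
|9/22|_11 = 11

Step 1 — compute v_11(x) by factoring powers of 11 out of the numerator and denominator: v_11(9/22) = -1. Step 2 — apply |x|_p = p^{-v_p(x)} = 11^{1} = 11.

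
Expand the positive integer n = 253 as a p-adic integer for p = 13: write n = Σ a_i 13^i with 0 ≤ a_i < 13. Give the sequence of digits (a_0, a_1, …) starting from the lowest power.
(a_0, a_1, …) = (6, 6, 1)

Repeated division by 13 gives the digits low-to-high: 253 = 6 + 6·13^1 + 1·13^2. Digit sequence: (6, 6, 1).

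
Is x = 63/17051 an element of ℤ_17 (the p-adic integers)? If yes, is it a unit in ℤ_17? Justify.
x ∉ ℤ_17 (v_17(x) = -2 < 0)

ℤ_17 = {x ∈ ℚ_17 : v_17(x) ≥ 0} and ℤ_17^× = {x ∈ ℤ_17 : v_17(x) = 0}. Here v_17(63/17051) = v_17(num) − v_17(den) = -2; compare against these criteria.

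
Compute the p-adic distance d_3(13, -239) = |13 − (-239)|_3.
d_3(13, -239) = 1/9

Step 1 — x − y = 13 − (-239) = 252. Step 2 — v_3(252) = 2 (factor: 252 = (3^2 · 28); the sign does not affect v_p). Step 3 — |x − y|_3 = 3^{-2} = 1/9.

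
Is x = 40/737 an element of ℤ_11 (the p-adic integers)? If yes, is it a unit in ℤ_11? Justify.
x ∉ ℤ_11 (v_11(x) = -1 < 0)

ℤ_11 = {x ∈ ℚ_11 : v_11(x) ≥ 0} and ℤ_11^× = {x ∈ ℤ_11 : v_11(x) = 0}. Here v_11(40/737) = v_11(num) − v_11(den) = -1; compare against these criteria.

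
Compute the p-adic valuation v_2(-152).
v_2(-152) = 3

v_2(n) is the largest exponent k such that 2^k divides n. Factor out: -152 = -2^3 · 19. (Sign doesn't affect v_p.) So v_2(-152) = 3.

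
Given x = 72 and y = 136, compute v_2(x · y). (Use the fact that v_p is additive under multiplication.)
v_2(9792) = 6

v_p(x) = 3 (factor: 72 = 2^3 · 9); v_p(y) = 3 (factor: 136 = 2^3 · 17). Additivity: v_p(xy) = v_p(x) + v_p(y) = 3 + 3 = 6. (Direct check: xy = 9792 = 2^6 · (153).)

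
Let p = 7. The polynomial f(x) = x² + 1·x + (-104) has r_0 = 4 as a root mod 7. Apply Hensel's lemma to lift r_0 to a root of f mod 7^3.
r_2 = 46 (mod 343)

Hensel: r_{i+1} = r_i − f(r_i)·(f′(r_i))^{-1} mod 7^{i+2}, f′(x) = 2x + 1. Iterate:
  r_0 = 4 (mod 7)
  r_1 = 46 (mod 49)
  r_2 = 46 (mod 343)
Final: r = 46 satisfies f(r) ≡ 0 mod 7^3.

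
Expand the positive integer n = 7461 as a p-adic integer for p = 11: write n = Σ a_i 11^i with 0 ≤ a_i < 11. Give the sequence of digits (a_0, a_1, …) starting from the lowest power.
(a_0, a_1, …) = (3, 7, 6, 5)

Repeated division by 11 gives the digits low-to-high: 7461 = 3 + 7·11^1 + 6·11^2 + 5·11^3. Digit sequence: (3, 7, 6, 5).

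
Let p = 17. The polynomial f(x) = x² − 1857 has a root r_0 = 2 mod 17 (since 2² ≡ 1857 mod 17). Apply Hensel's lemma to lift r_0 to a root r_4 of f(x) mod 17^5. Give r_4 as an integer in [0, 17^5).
r_4 = 153852 (mod 1419857)

Hensel's recurrence: r_{i+1} = r_i − f(r_i)·(f′(r_i))^{-1} mod 17^{i+2}, with f′(x) = 2x. Iterate:
  r_0 = 2 (mod 17)
  r_1 = 104 (mod 289)
  r_2 = 1549 (mod 4913)
  r_3 = 70331 (mod 83521)
  r_4 = 153852 (mod 1419857)
Final: r_4 = 153852, and one checks f(r_4) ≡ 0 mod 17^5.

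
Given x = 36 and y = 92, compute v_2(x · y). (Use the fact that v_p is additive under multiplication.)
v_2(3312) = 4

v_p(x) = 2 (factor: 36 = 2^2 · 9); v_p(y) = 2 (factor: 92 = 2^2 · 23). Additivity: v_p(xy) = v_p(x) + v_p(y) = 2 + 2 = 4. (Direct check: xy = 3312 = 2^4 · (207).)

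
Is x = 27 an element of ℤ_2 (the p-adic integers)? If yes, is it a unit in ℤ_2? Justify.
x ∈ ℤ_2^× (unit); v_2(x) = 0

ℤ_2 = {x ∈ ℚ_2 : v_2(x) ≥ 0} and ℤ_2^× = {x ∈ ℤ_2 : v_2(x) = 0}. Here v_2(27) = v_2(num) − v_2(den) = 0; compare against these criteria.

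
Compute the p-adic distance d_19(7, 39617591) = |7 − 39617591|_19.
d_19(7, 39617591) = 1/2476099

Step 1 — x − y = 7 − 39617591 = -39617584. Step 2 — v_19(-39617584) = 5 (factor: -39617584 = −(19^5 · 16); the sign does not affect v_p). Step 3 — |x − y|_19 = 19^{-5} = 1/2476099.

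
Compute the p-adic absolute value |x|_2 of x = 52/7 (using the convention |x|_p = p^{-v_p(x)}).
|52/7|_2 = 1/4

Step 1 — compute v_2(x) by factoring powers of 2 out of the numerator and denominator: v_2(52/7) = 2. Step 2 — apply |x|_p = p^{-v_p(x)} = 2^{-2} = 1/4.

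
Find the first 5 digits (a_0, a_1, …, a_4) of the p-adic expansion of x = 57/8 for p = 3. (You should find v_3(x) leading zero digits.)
(a_0, …, a_4) = (0, 2, 2, 2, 1)

v_3(57/8) = 1, so a_0 = ... = a_0 = 0. Factor out: x = 3^1 · u with u = 19/8 a unit in ℤ_3. Expand u iteratively via a_{v+i} = u_i mod 3, u_{i+1} = (u_i − a_{v+i})/3:
  u_0 = 19/8;  a_1 = 2;  u_1 = (u_0 − 2)/3 = 1/8
  u_1 = 1/8;  a_2 = 2;  u_2 = (u_1 − 2)/3 = -5/8
  u_2 = -5/8;  a_3 = 2;  u_3 = (u_2 − 2)/3 = -7/8
  u_3 = -7/8;  a_4 = 1;  u_4 = (u_3 − 1)/3 = -5/8
Digits: (0, 2, 2, 2, 1).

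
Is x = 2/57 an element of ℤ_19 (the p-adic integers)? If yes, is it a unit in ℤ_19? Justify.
x ∉ ℤ_19 (v_19(x) = -1 < 0)

ℤ_19 = {x ∈ ℚ_19 : v_19(x) ≥ 0} and ℤ_19^× = {x ∈ ℤ_19 : v_19(x) = 0}. Here v_19(2/57) = v_19(num) − v_19(den) = -1; compare against these criteria.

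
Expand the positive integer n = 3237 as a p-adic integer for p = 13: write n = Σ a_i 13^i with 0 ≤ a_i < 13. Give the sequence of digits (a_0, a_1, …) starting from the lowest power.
(a_0, a_1, …) = (0, 2, 6, 1)

Repeated division by 13 gives the digits low-to-high: 3237 = 2·13^1 + 6·13^2 + 1·13^3. Digit sequence: (0, 2, 6, 1).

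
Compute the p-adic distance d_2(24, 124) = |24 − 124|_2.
d_2(24, 124) = 1/4

Step 1 — x − y = 24 − 124 = -100. Step 2 — v_2(-100) = 2 (factor: -100 = −(2^2 · 25); the sign does not affect v_p). Step 3 — |x − y|_2 = 2^{-2} = 1/4.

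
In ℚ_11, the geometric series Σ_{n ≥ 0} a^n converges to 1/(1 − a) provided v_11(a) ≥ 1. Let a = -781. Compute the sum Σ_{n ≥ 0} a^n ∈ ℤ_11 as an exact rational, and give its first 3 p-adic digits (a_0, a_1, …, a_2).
Σ a^n = 1/(1 − a) = 1/782;  first 3 digits = (1, 6, 7)

v_11(a) = 1 ≥ 1, so the series converges in ℤ_11 to 1/(1 − a) = 1/(1 − (-781)) = 1/782. Expand this rational in ℤ_11: compute digits iteratively via d_i = x_i mod 11, x_{i+1} = (x_i − d_i)/11. The first 3 digits are (1, 6, 7).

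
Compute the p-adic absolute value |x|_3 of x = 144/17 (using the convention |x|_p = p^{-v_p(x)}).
|144/17|_3 = 1/9

Step 1 — compute v_3(x) by factoring powers of 3 out of the numerator and denominator: v_3(144/17) = 2. Step 2 — apply |x|_p = p^{-v_p(x)} = 3^{-2} = 1/9.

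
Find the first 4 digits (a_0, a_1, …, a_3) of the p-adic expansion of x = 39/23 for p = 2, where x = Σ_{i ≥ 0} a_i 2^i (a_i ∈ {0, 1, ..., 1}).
(a_0, …, a_3) = (1, 0, 0, 0)

v_2(39/23) = 0 (numerator and denominator both coprime to 2), so x ∈ ℤ_2^×. Compute digits iteratively via a_i = x_i mod 2, x_{i+1} = (x_i − a_i)/2, with x_0 = x:
  x_0 = 39/23;  a_0 = 1;  x_1 = (x_0 − 1)/2 = 8/23
  x_1 = 8/23;  a_1 = 0;  x_2 = (x_1 − 0)/2 = 4/23
  x_2 = 4/23;  a_2 = 0;  x_3 = (x_2 − 0)/2 = 2/23
  x_3 = 2/23;  a_3 = 0;  x_4 = (x_3 − 0)/2 = 1/23
Digits: (1, 0, 0, 0).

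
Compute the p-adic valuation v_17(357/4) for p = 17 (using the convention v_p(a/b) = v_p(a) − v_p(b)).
v_17(357/4) = 1

Factor powers of 17 from the numerator and denominator of the reduced fraction: 357 = 17^1 · 21 and 4 = 17^0 · 4. Apply v_p(a/b) = v_p(a) − v_p(b): v_17(357/4) = 1 − 0 = 1.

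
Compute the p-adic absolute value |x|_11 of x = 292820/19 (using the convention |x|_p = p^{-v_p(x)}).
|292820/19|_11 = 1/14641

Step 1 — compute v_11(x) by factoring powers of 11 out of the numerator and denominator: v_11(292820/19) = 4. Step 2 — apply |x|_p = p^{-v_p(x)} = 11^{-4} = 1/14641.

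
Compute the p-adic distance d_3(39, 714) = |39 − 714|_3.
d_3(39, 714) = 1/27

Step 1 — x − y = 39 − 714 = -675. Step 2 — v_3(-675) = 3 (factor: -675 = −(3^3 · 25); the sign does not affect v_p). Step 3 — |x − y|_3 = 3^{-3} = 1/27.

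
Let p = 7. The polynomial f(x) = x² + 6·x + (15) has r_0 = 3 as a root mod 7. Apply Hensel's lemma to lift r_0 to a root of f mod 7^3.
r_2 = 220 (mod 343)

Hensel: r_{i+1} = r_i − f(r_i)·(f′(r_i))^{-1} mod 7^{i+2}, f′(x) = 2x + 6. Iterate:
  r_0 = 3 (mod 7)
  r_1 = 24 (mod 49)
  r_2 = 220 (mod 343)
Final: r = 220 satisfies f(r) ≡ 0 mod 7^3.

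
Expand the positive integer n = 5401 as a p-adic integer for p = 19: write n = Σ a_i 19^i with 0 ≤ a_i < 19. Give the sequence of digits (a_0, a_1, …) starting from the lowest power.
(a_0, a_1, …) = (5, 18, 14)

Repeated division by 19 gives the digits low-to-high: 5401 = 5 + 18·19^1 + 14·19^2. Digit sequence: (5, 18, 14).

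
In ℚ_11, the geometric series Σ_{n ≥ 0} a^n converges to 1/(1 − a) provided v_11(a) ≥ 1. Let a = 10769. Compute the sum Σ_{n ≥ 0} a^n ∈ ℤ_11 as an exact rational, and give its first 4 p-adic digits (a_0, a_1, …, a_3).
Σ a^n = 1/(1 − a) = -1/10768;  first 4 digits = (1, 0, 1, 8)

v_11(a) = 2 ≥ 1, so the series converges in ℤ_11 to 1/(1 − a) = 1/(1 − 10769) = -1/10768. Expand this rational in ℤ_11: compute digits iteratively via d_i = x_i mod 11, x_{i+1} = (x_i − d_i)/11. The first 4 digits are (1, 0, 1, 8).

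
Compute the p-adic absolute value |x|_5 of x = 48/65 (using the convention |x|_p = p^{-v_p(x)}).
|48/65|_5 = 5

Step 1 — compute v_5(x) by factoring powers of 5 out of the numerator and denominator: v_5(48/65) = -1. Step 2 — apply |x|_p = p^{-v_p(x)} = 5^{1} = 5.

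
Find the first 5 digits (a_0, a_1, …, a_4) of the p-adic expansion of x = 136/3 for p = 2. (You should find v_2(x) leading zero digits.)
(a_0, …, a_4) = (0, 0, 0, 1, 1)

v_2(136/3) = 3, so a_0 = ... = a_2 = 0. Factor out: x = 2^3 · u with u = 17/3 a unit in ℤ_2. Expand u iteratively via a_{v+i} = u_i mod 2, u_{i+1} = (u_i − a_{v+i})/2:
  u_0 = 17/3;  a_3 = 1;  u_1 = (u_0 − 1)/2 = 7/3
  u_1 = 7/3;  a_4 = 1;  u_2 = (u_1 − 1)/2 = 2/3
Digits: (0, 0, 0, 1, 1).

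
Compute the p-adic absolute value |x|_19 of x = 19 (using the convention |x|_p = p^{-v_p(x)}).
|19|_19 = 1/19

Step 1 — compute v_19(x) by factoring powers of 19 out of the numerator and denominator: v_19(19) = 1. Step 2 — apply |x|_p = p^{-v_p(x)} = 19^{-1} = 1/19.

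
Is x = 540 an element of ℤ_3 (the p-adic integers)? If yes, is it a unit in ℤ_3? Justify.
x ∈ ℤ_3 but not a unit; v_3(x) = 3 > 0

ℤ_3 = {x ∈ ℚ_3 : v_3(x) ≥ 0} and ℤ_3^× = {x ∈ ℤ_3 : v_3(x) = 0}. Here v_3(540) = v_3(num) − v_3(den) = 3; compare against these criteria.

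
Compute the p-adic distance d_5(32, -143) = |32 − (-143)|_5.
d_5(32, -143) = 1/25

Step 1 — x − y = 32 − (-143) = 175. Step 2 — v_5(175) = 2 (factor: 175 = (5^2 · 7); the sign does not affect v_p). Step 3 — |x − y|_5 = 5^{-2} = 1/25.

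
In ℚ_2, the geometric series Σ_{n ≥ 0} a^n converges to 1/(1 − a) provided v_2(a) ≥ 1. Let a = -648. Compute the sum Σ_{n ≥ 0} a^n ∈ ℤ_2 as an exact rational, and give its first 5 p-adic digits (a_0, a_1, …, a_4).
Σ a^n = 1/(1 − a) = 1/649;  first 5 digits = (1, 0, 0, 1, 1)

v_2(a) = 3 ≥ 1, so the series converges in ℤ_2 to 1/(1 − a) = 1/(1 − (-648)) = 1/649. Expand this rational in ℤ_2: compute digits iteratively via d_i = x_i mod 2, x_{i+1} = (x_i − d_i)/2. The first 5 digits are (1, 0, 0, 1, 1).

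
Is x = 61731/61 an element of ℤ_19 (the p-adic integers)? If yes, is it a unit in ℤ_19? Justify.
x ∈ ℤ_19 but not a unit; v_19(x) = 3 > 0

ℤ_19 = {x ∈ ℚ_19 : v_19(x) ≥ 0} and ℤ_19^× = {x ∈ ℤ_19 : v_19(x) = 0}. Here v_19(61731/61) = v_19(num) − v_19(den) = 3; compare against these criteria.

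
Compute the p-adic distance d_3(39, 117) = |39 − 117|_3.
d_3(39, 117) = 1/3

Step 1 — x − y = 39 − 117 = -78. Step 2 — v_3(-78) = 1 (factor: -78 = −(3^1 · 26); the sign does not affect v_p). Step 3 — |x − y|_3 = 3^{-1} = 1/3.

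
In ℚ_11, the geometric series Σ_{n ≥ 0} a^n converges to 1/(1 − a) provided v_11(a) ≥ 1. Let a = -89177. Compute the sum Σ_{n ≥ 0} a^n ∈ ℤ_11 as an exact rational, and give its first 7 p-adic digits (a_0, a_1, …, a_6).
Σ a^n = 1/(1 − a) = 1/89178;  first 7 digits = (1, 0, 0, 10, 4, 10, 0)

v_11(a) = 3 ≥ 1, so the series converges in ℤ_11 to 1/(1 − a) = 1/(1 − (-89177)) = 1/89178. Expand this rational in ℤ_11: compute digits iteratively via d_i = x_i mod 11, x_{i+1} = (x_i − d_i)/11. The first 7 digits are (1, 0, 0, 10, 4, 10, 0).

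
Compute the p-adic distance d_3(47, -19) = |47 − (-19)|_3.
d_3(47, -19) = 1/3

Step 1 — x − y = 47 − (-19) = 66. Step 2 — v_3(66) = 1 (factor: 66 = (3^1 · 22); the sign does not affect v_p). Step 3 — |x − y|_3 = 3^{-1} = 1/3.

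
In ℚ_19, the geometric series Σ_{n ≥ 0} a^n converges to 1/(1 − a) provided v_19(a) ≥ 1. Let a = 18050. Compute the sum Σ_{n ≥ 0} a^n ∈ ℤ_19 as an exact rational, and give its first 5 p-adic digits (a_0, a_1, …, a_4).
Σ a^n = 1/(1 − a) = -1/18049;  first 5 digits = (1, 0, 12, 2, 11)

v_19(a) = 2 ≥ 1, so the series converges in ℤ_19 to 1/(1 − a) = 1/(1 − 18050) = -1/18049. Expand this rational in ℤ_19: compute digits iteratively via d_i = x_i mod 19, x_{i+1} = (x_i − d_i)/19. The first 5 digits are (1, 0, 12, 2, 11).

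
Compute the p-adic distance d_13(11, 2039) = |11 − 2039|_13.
d_13(11, 2039) = 1/169

Step 1 — x − y = 11 − 2039 = -2028. Step 2 — v_13(-2028) = 2 (factor: -2028 = −(13^2 · 12); the sign does not affect v_p). Step 3 — |x − y|_13 = 13^{-2} = 1/169.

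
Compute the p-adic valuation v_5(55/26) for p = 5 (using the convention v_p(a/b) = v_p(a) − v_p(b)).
v_5(55/26) = 1

Factor powers of 5 from the numerator and denominator of the reduced fraction: 55 = 5^1 · 11 and 26 = 5^0 · 26. Apply v_p(a/b) = v_p(a) − v_p(b): v_5(55/26) = 1 − 0 = 1.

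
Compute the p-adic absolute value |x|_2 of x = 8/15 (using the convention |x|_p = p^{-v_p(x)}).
|8/15|_2 = 1/8

Step 1 — compute v_2(x) by factoring powers of 2 out of the numerator and denominator: v_2(8/15) = 3. Step 2 — apply |x|_p = p^{-v_p(x)} = 2^{-3} = 1/8.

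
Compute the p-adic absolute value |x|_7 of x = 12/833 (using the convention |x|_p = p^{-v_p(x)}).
|12/833|_7 = 49

Step 1 — compute v_7(x) by factoring powers of 7 out of the numerator and denominator: v_7(12/833) = -2. Step 2 — apply |x|_p = p^{-v_p(x)} = 7^{2} = 49.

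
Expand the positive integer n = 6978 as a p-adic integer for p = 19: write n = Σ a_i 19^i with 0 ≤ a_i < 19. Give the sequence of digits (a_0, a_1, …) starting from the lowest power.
(a_0, a_1, …) = (5, 6, 0, 1)

Repeated division by 19 gives the digits low-to-high: 6978 = 5 + 6·19^1 + 1·19^3. Digit sequence: (5, 6, 0, 1).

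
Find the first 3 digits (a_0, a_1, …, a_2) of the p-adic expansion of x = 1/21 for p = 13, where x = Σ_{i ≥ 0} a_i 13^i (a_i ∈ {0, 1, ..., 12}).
(a_0, …, a_2) = (5, 12, 4)

v_13(1/21) = 0 (numerator and denominator both coprime to 13), so x ∈ ℤ_13^×. Compute digits iteratively via a_i = x_i mod 13, x_{i+1} = (x_i − a_i)/13, with x_0 = x:
  x_0 = 1/21;  a_0 = 5;  x_1 = (x_0 − 5)/13 = -8/21
  x_1 = -8/21;  a_1 = 12;  x_2 = (x_1 − 12)/13 = -20/21
  x_2 = -20/21;  a_2 = 4;  x_3 = (x_2 − 4)/13 = -8/21
Digits: (5, 12, 4).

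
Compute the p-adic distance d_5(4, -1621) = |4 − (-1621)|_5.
d_5(4, -1621) = 1/125

Step 1 — x − y = 4 − (-1621) = 1625. Step 2 — v_5(1625) = 3 (factor: 1625 = (5^3 · 13); the sign does not affect v_p). Step 3 — |x − y|_5 = 5^{-3} = 1/125.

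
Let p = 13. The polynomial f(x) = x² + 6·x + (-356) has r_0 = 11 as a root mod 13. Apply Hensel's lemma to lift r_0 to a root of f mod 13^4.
r_3 = 27558 (mod 28561)

Hensel: r_{i+1} = r_i − f(r_i)·(f′(r_i))^{-1} mod 13^{i+2}, f′(x) = 2x + 6. Iterate:
  r_0 = 11 (mod 13)
  r_1 = 11 (mod 169)
  r_2 = 1194 (mod 2197)
  r_3 = 27558 (mod 28561)
Final: r = 27558 satisfies f(r) ≡ 0 mod 13^4.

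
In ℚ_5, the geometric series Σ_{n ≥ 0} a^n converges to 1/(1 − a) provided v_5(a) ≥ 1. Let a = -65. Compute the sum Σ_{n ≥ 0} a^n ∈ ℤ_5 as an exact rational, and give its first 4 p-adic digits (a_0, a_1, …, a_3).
Σ a^n = 1/(1 − a) = 1/66;  first 4 digits = (1, 2, 1, 1)

v_5(a) = 1 ≥ 1, so the series converges in ℤ_5 to 1/(1 − a) = 1/(1 − (-65)) = 1/66. Expand this rational in ℤ_5: compute digits iteratively via d_i = x_i mod 5, x_{i+1} = (x_i − d_i)/5. The first 4 digits are (1, 2, 1, 1).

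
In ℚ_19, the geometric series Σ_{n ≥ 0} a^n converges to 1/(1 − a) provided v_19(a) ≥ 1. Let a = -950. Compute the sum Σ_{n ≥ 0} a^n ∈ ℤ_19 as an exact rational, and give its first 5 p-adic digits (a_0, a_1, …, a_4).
Σ a^n = 1/(1 − a) = 1/951;  first 5 digits = (1, 7, 8, 18, 8)

v_19(a) = 1 ≥ 1, so the series converges in ℤ_19 to 1/(1 − a) = 1/(1 − (-950)) = 1/951. Expand this rational in ℤ_19: compute digits iteratively via d_i = x_i mod 19, x_{i+1} = (x_i − d_i)/19. The first 5 digits are (1, 7, 8, 18, 8).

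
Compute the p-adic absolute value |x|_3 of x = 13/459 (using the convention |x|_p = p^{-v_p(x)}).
|13/459|_3 = 27

Step 1 — compute v_3(x) by factoring powers of 3 out of the numerator and denominator: v_3(13/459) = -3. Step 2 — apply |x|_p = p^{-v_p(x)} = 3^{3} = 27.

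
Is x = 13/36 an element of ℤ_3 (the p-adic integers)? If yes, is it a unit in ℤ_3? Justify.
x ∉ ℤ_3 (v_3(x) = -2 < 0)

ℤ_3 = {x ∈ ℚ_3 : v_3(x) ≥ 0} and ℤ_3^× = {x ∈ ℤ_3 : v_3(x) = 0}. Here v_3(13/36) = v_3(num) − v_3(den) = -2; compare against these criteria.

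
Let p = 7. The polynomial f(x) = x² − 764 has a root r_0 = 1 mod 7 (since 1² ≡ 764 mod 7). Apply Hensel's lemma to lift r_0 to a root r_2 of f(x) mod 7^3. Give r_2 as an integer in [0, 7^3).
r_2 = 113 (mod 343)

Hensel's recurrence: r_{i+1} = r_i − f(r_i)·(f′(r_i))^{-1} mod 7^{i+2}, with f′(x) = 2x. Iterate:
  r_0 = 1 (mod 7)
  r_1 = 15 (mod 49)
  r_2 = 113 (mod 343)
Final: r_2 = 113, and one checks f(r_2) ≡ 0 mod 7^3.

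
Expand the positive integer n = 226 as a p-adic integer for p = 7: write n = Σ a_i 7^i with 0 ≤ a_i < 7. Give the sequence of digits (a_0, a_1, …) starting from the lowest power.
(a_0, a_1, …) = (2, 4, 4)

Repeated division by 7 gives the digits low-to-high: 226 = 2 + 4·7^1 + 4·7^2. Digit sequence: (2, 4, 4).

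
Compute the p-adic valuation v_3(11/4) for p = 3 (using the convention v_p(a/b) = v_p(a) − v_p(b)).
v_3(11/4) = 0

Factor powers of 3 from the numerator and denominator of the reduced fraction: 11 = 3^0 · 11 and 4 = 3^0 · 4. Apply v_p(a/b) = v_p(a) − v_p(b): v_3(11/4) = 0 − 0 = 0.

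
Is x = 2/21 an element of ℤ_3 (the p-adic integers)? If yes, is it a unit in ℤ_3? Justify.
x ∉ ℤ_3 (v_3(x) = -1 < 0)

ℤ_3 = {x ∈ ℚ_3 : v_3(x) ≥ 0} and ℤ_3^× = {x ∈ ℤ_3 : v_3(x) = 0}. Here v_3(2/21) = v_3(num) − v_3(den) = -1; compare against these criteria.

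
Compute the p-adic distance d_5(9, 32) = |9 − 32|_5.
d_5(9, 32) = 1

Step 1 — x − y = 9 − 32 = -23. Step 2 — v_5(-23) = 0 (factor: -23 = −(5^0 · 23); the sign does not affect v_p). Step 3 — |x − y|_5 = 5^{0} = 1.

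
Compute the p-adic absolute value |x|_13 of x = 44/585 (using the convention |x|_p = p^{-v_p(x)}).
|44/585|_13 = 13

Step 1 — compute v_13(x) by factoring powers of 13 out of the numerator and denominator: v_13(44/585) = -1. Step 2 — apply |x|_p = p^{-v_p(x)} = 13^{1} = 13.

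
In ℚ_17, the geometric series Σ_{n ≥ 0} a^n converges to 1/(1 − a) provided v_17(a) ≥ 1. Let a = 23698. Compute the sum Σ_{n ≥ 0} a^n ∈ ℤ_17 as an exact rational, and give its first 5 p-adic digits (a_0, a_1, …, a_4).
Σ a^n = 1/(1 − a) = -1/23697;  first 5 digits = (1, 0, 14, 4, 9)

v_17(a) = 2 ≥ 1, so the series converges in ℤ_17 to 1/(1 − a) = 1/(1 − 23698) = -1/23697. Expand this rational in ℤ_17: compute digits iteratively via d_i = x_i mod 17, x_{i+1} = (x_i − d_i)/17. The first 5 digits are (1, 0, 14, 4, 9).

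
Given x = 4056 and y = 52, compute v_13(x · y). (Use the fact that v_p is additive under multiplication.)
v_13(210912) = 3

v_p(x) = 2 (factor: 4056 = 13^2 · 24); v_p(y) = 1 (factor: 52 = 13^1 · 4). Additivity: v_p(xy) = v_p(x) + v_p(y) = 2 + 1 = 3. (Direct check: xy = 210912 = 13^3 · (96).)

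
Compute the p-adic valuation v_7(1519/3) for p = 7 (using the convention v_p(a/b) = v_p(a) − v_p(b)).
v_7(1519/3) = 2

Factor powers of 7 from the numerator and denominator of the reduced fraction: 1519 = 7^2 · 31 and 3 = 7^0 · 3. Apply v_p(a/b) = v_p(a) − v_p(b): v_7(1519/3) = 2 − 0 = 2.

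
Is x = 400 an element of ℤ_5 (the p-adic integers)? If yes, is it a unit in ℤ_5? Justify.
x ∈ ℤ_5 but not a unit; v_5(x) = 2 > 0

ℤ_5 = {x ∈ ℚ_5 : v_5(x) ≥ 0} and ℤ_5^× = {x ∈ ℤ_5 : v_5(x) = 0}. Here v_5(400) = v_5(num) − v_5(den) = 2; compare against these criteria.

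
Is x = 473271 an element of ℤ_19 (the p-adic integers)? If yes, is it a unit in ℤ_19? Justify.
x ∈ ℤ_19 but not a unit; v_19(x) = 3 > 0

ℤ_19 = {x ∈ ℚ_19 : v_19(x) ≥ 0} and ℤ_19^× = {x ∈ ℤ_19 : v_19(x) = 0}. Here v_19(473271) = v_19(num) − v_19(den) = 3; compare against these criteria.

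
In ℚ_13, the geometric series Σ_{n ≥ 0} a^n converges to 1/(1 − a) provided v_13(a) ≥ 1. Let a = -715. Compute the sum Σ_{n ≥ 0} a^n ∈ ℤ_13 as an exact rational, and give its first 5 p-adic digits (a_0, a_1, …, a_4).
Σ a^n = 1/(1 − a) = 1/716;  first 5 digits = (1, 10, 4, 10, 1)

v_13(a) = 1 ≥ 1, so the series converges in ℤ_13 to 1/(1 − a) = 1/(1 − (-715)) = 1/716. Expand this rational in ℤ_13: compute digits iteratively via d_i = x_i mod 13, x_{i+1} = (x_i − d_i)/13. The first 5 digits are (1, 10, 4, 10, 1).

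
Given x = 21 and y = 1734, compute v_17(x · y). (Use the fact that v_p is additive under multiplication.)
v_17(36414) = 2

v_p(x) = 0 (factor: 21 = 17^0 · 21); v_p(y) = 2 (factor: 1734 = 17^2 · 6). Additivity: v_p(xy) = v_p(x) + v_p(y) = 0 + 2 = 2. (Direct check: xy = 36414 = 17^2 · (126).)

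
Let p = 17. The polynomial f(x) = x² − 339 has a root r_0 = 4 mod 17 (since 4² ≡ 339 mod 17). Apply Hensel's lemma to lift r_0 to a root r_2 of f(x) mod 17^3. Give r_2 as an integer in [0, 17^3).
r_2 = 2537 (mod 4913)

Hensel's recurrence: r_{i+1} = r_i − f(r_i)·(f′(r_i))^{-1} mod 17^{i+2}, with f′(x) = 2x. Iterate:
  r_0 = 4 (mod 17)
  r_1 = 225 (mod 289)
  r_2 = 2537 (mod 4913)
Final: r_2 = 2537, and one checks f(r_2) ≡ 0 mod 17^3.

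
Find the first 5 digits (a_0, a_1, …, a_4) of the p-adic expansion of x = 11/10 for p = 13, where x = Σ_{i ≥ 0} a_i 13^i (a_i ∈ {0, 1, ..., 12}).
(a_0, …, a_4) = (5, 1, 9, 11, 3)

v_13(11/10) = 0 (numerator and denominator both coprime to 13), so x ∈ ℤ_13^×. Compute digits iteratively via a_i = x_i mod 13, x_{i+1} = (x_i − a_i)/13, with x_0 = x:
  x_0 = 11/10;  a_0 = 5;  x_1 = (x_0 − 5)/13 = -3/10
  x_1 = -3/10;  a_1 = 1;  x_2 = (x_1 − 1)/13 = -1/10
  x_2 = -1/10;  a_2 = 9;  x_3 = (x_2 − 9)/13 = -7/10
  x_3 = -7/10;  a_3 = 11;  x_4 = (x_3 − 11)/13 = -9/10
  x_4 = -9/10;  a_4 = 3;  x_5 = (x_4 − 3)/13 = -3/10
Digits: (5, 1, 9, 11, 3).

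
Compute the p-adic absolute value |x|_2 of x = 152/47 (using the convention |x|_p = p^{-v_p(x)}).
|152/47|_2 = 1/8

Step 1 — compute v_2(x) by factoring powers of 2 out of the numerator and denominator: v_2(152/47) = 3. Step 2 — apply |x|_p = p^{-v_p(x)} = 2^{-3} = 1/8.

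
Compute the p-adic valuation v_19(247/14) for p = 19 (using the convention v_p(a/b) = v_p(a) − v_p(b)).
v_19(247/14) = 1

Factor powers of 19 from the numerator and denominator of the reduced fraction: 247 = 19^1 · 13 and 14 = 19^0 · 14. Apply v_p(a/b) = v_p(a) − v_p(b): v_19(247/14) = 1 − 0 = 1.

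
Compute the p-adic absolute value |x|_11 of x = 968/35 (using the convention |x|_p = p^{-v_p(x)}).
|968/35|_11 = 1/121

Step 1 — compute v_11(x) by factoring powers of 11 out of the numerator and denominator: v_11(968/35) = 2. Step 2 — apply |x|_p = p^{-v_p(x)} = 11^{-2} = 1/121.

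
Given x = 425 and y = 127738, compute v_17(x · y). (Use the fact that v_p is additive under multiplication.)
v_17(54288650) = 4

v_p(x) = 1 (factor: 425 = 17^1 · 25); v_p(y) = 3 (factor: 127738 = 17^3 · 26). Additivity: v_p(xy) = v_p(x) + v_p(y) = 1 + 3 = 4. (Direct check: xy = 54288650 = 17^4 · (650).)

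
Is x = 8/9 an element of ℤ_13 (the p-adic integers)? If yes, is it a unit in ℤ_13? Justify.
x ∈ ℤ_13^× (unit); v_13(x) = 0

ℤ_13 = {x ∈ ℚ_13 : v_13(x) ≥ 0} and ℤ_13^× = {x ∈ ℤ_13 : v_13(x) = 0}. Here v_13(8/9) = v_13(num) − v_13(den) = 0; compare against these criteria.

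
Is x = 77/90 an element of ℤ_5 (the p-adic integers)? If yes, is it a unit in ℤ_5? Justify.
x ∉ ℤ_5 (v_5(x) = -1 < 0)

ℤ_5 = {x ∈ ℚ_5 : v_5(x) ≥ 0} and ℤ_5^× = {x ∈ ℤ_5 : v_5(x) = 0}. Here v_5(77/90) = v_5(num) − v_5(den) = -1; compare against these criteria.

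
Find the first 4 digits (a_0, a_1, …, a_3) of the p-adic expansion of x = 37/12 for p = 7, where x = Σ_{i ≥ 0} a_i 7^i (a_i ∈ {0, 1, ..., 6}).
(a_0, …, a_3) = (6, 6, 2, 6)

v_7(37/12) = 0 (numerator and denominator both coprime to 7), so x ∈ ℤ_7^×. Compute digits iteratively via a_i = x_i mod 7, x_{i+1} = (x_i − a_i)/7, with x_0 = x:
  x_0 = 37/12;  a_0 = 6;  x_1 = (x_0 − 6)/7 = -5/12
  x_1 = -5/12;  a_1 = 6;  x_2 = (x_1 − 6)/7 = -11/12
  x_2 = -11/12;  a_2 = 2;  x_3 = (x_2 − 2)/7 = -5/12
  x_3 = -5/12;  a_3 = 6;  x_4 = (x_3 − 6)/7 = -11/12
Digits: (6, 6, 2, 6).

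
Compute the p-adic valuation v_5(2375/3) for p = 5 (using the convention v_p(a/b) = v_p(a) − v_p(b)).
v_5(2375/3) = 3

Factor powers of 5 from the numerator and denominator of the reduced fraction: 2375 = 5^3 · 19 and 3 = 5^0 · 3. Apply v_p(a/b) = v_p(a) − v_p(b): v_5(2375/3) = 3 − 0 = 3.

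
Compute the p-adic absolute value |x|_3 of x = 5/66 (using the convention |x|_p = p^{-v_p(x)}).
|5/66|_3 = 3

Step 1 — compute v_3(x) by factoring powers of 3 out of the numerator and denominator: v_3(5/66) = -1. Step 2 — apply |x|_p = p^{-v_p(x)} = 3^{1} = 3.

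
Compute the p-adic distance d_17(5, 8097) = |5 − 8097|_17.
d_17(5, 8097) = 1/289

Step 1 — x − y = 5 − 8097 = -8092. Step 2 — v_17(-8092) = 2 (factor: -8092 = −(17^2 · 28); the sign does not affect v_p). Step 3 — |x − y|_17 = 17^{-2} = 1/289.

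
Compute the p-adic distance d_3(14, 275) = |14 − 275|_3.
d_3(14, 275) = 1/9

Step 1 — x − y = 14 − 275 = -261. Step 2 — v_3(-261) = 2 (factor: -261 = −(3^2 · 29); the sign does not affect v_p). Step 3 — |x − y|_3 = 3^{-2} = 1/9.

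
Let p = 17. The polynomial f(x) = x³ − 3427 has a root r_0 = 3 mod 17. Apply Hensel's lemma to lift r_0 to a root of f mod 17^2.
r_1 = 54 (mod 289)

Hensel: r_{i+1} = r_i − f(r_i)/f′(r_i) mod 17^{i+2}, where f′(x) = 3x². Iterate:
  r_0 = 3 (mod 17)
  r_1 = 54 (mod 289)
Final: r = 54 with f(r) ≡ 0 mod 17^2.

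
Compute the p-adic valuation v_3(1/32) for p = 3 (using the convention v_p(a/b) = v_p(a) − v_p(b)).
v_3(1/32) = 0

Factor powers of 3 from the numerator and denominator of the reduced fraction: 1 = 3^0 · 1 and 32 = 3^0 · 32. Apply v_p(a/b) = v_p(a) − v_p(b): v_3(1/32) = 0 − 0 = 0.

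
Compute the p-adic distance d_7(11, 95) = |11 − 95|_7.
d_7(11, 95) = 1/7

Step 1 — x − y = 11 − 95 = -84. Step 2 — v_7(-84) = 1 (factor: -84 = −(7^1 · 12); the sign does not affect v_p). Step 3 — |x − y|_7 = 7^{-1} = 1/7.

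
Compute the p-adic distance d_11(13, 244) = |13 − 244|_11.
d_11(13, 244) = 1/11

Step 1 — x − y = 13 − 244 = -231. Step 2 — v_11(-231) = 1 (factor: -231 = −(11^1 · 21); the sign does not affect v_p). Step 3 — |x − y|_11 = 11^{-1} = 1/11.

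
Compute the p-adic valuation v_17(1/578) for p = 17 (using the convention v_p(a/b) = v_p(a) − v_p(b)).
v_17(1/578) = -2

Factor powers of 17 from the numerator and denominator of the reduced fraction: 1 = 17^0 · 1 and 578 = 17^2 · 2. Apply v_p(a/b) = v_p(a) − v_p(b): v_17(1/578) = 0 − 2 = -2.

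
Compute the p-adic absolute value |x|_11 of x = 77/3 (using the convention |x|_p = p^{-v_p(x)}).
|77/3|_11 = 1/11

Step 1 — compute v_11(x) by factoring powers of 11 out of the numerator and denominator: v_11(77/3) = 1. Step 2 — apply |x|_p = p^{-v_p(x)} = 11^{-1} = 1/11.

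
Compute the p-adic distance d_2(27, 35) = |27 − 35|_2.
d_2(27, 35) = 1/8

Step 1 — x − y = 27 − 35 = -8. Step 2 — v_2(-8) = 3 (factor: -8 = −(2^3 · 1); the sign does not affect v_p). Step 3 — |x − y|_2 = 2^{-3} = 1/8.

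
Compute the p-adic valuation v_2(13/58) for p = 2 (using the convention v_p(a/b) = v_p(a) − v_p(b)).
v_2(13/58) = -1

Factor powers of 2 from the numerator and denominator of the reduced fraction: 13 = 2^0 · 13 and 58 = 2^1 · 29. Apply v_p(a/b) = v_p(a) − v_p(b): v_2(13/58) = 0 − 1 = -1.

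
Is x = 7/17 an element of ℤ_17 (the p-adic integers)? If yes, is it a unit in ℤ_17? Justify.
x ∉ ℤ_17 (v_17(x) = -1 < 0)

ℤ_17 = {x ∈ ℚ_17 : v_17(x) ≥ 0} and ℤ_17^× = {x ∈ ℤ_17 : v_17(x) = 0}. Here v_17(7/17) = v_17(num) − v_17(den) = -1; compare against these criteria.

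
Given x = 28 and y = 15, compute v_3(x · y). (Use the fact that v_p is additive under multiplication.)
v_3(420) = 1

v_p(x) = 0 (factor: 28 = 3^0 · 28); v_p(y) = 1 (factor: 15 = 3^1 · 5). Additivity: v_p(xy) = v_p(x) + v_p(y) = 0 + 1 = 1. (Direct check: xy = 420 = 3^1 · (140).)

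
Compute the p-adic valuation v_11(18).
v_11(18) = 0

v_11(n) is the largest exponent k such that 11^k divides n. Factor out: 18 = 11^0 · 18. (Sign doesn't affect v_p.) So v_11(18) = 0.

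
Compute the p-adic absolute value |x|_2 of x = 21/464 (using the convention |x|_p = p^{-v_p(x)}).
|21/464|_2 = 16

Step 1 — compute v_2(x) by factoring powers of 2 out of the numerator and denominator: v_2(21/464) = -4. Step 2 — apply |x|_p = p^{-v_p(x)} = 2^{4} = 16.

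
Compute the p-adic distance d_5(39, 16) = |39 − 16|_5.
d_5(39, 16) = 1

Step 1 — x − y = 39 − 16 = 23. Step 2 — v_5(23) = 0 (factor: 23 = (5^0 · 23); the sign does not affect v_p). Step 3 — |x − y|_5 = 5^{0} = 1.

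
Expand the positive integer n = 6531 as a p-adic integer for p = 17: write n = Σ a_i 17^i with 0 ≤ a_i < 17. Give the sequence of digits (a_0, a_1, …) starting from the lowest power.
(a_0, a_1, …) = (3, 10, 5, 1)

Repeated division by 17 gives the digits low-to-high: 6531 = 3 + 10·17^1 + 5·17^2 + 1·17^3. Digit sequence: (3, 10, 5, 1).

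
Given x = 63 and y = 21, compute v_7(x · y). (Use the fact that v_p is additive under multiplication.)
v_7(1323) = 2

v_p(x) = 1 (factor: 63 = 7^1 · 9); v_p(y) = 1 (factor: 21 = 7^1 · 3). Additivity: v_p(xy) = v_p(x) + v_p(y) = 1 + 1 = 2. (Direct check: xy = 1323 = 7^2 · (27).)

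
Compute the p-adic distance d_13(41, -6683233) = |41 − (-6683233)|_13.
d_13(41, -6683233) = 1/371293

Step 1 — x − y = 41 − (-6683233) = 6683274. Step 2 — v_13(6683274) = 5 (factor: 6683274 = (13^5 · 18); the sign does not affect v_p). Step 3 — |x − y|_13 = 13^{-5} = 1/371293.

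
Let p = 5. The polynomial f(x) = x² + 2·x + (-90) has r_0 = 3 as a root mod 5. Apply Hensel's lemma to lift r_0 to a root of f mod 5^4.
r_3 = 403 (mod 625)

Hensel: r_{i+1} = r_i − f(r_i)·(f′(r_i))^{-1} mod 5^{i+2}, f′(x) = 2x + 2. Iterate:
  r_0 = 3 (mod 5)
  r_1 = 3 (mod 25)
  r_2 = 28 (mod 125)
  r_3 = 403 (mod 625)
Final: r = 403 satisfies f(r) ≡ 0 mod 5^4.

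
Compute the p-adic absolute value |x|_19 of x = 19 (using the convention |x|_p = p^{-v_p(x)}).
|19|_19 = 1/19

Step 1 — compute v_19(x) by factoring powers of 19 out of the numerator and denominator: v_19(19) = 1. Step 2 — apply |x|_p = p^{-v_p(x)} = 19^{-1} = 1/19.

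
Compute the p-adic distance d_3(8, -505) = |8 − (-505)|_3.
d_3(8, -505) = 1/27

Step 1 — x − y = 8 − (-505) = 513. Step 2 — v_3(513) = 3 (factor: 513 = (3^3 · 19); the sign does not affect v_p). Step 3 — |x − y|_3 = 3^{-3} = 1/27.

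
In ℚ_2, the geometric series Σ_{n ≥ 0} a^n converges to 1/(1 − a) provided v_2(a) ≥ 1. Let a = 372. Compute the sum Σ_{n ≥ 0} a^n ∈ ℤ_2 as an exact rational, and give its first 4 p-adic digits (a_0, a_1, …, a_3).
Σ a^n = 1/(1 − a) = -1/371;  first 4 digits = (1, 0, 1, 0)

v_2(a) = 2 ≥ 1, so the series converges in ℤ_2 to 1/(1 − a) = 1/(1 − 372) = -1/371. Expand this rational in ℤ_2: compute digits iteratively via d_i = x_i mod 2, x_{i+1} = (x_i − d_i)/2. The first 4 digits are (1, 0, 1, 0).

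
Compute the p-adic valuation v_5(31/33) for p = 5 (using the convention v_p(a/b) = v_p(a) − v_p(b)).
v_5(31/33) = 0

Factor powers of 5 from the numerator and denominator of the reduced fraction: 31 = 5^0 · 31 and 33 = 5^0 · 33. Apply v_p(a/b) = v_p(a) − v_p(b): v_5(31/33) = 0 − 0 = 0.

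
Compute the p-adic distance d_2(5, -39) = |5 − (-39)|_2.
d_2(5, -39) = 1/4

Step 1 — x − y = 5 − (-39) = 44. Step 2 — v_2(44) = 2 (factor: 44 = (2^2 · 11); the sign does not affect v_p). Step 3 — |x − y|_2 = 2^{-2} = 1/4.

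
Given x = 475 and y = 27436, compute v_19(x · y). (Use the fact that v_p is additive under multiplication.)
v_19(13032100) = 4

v_p(x) = 1 (factor: 475 = 19^1 · 25); v_p(y) = 3 (factor: 27436 = 19^3 · 4). Additivity: v_p(xy) = v_p(x) + v_p(y) = 1 + 3 = 4. (Direct check: xy = 13032100 = 19^4 · (100).)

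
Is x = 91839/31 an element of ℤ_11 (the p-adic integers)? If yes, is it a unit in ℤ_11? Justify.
x ∈ ℤ_11 but not a unit; v_11(x) = 3 > 0

ℤ_11 = {x ∈ ℚ_11 : v_11(x) ≥ 0} and ℤ_11^× = {x ∈ ℤ_11 : v_11(x) = 0}. Here v_11(91839/31) = v_11(num) − v_11(den) = 3; compare against these criteria.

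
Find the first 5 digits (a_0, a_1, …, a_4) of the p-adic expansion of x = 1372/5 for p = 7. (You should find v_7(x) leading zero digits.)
(a_0, …, a_4) = (0, 0, 0, 5, 5)

v_7(1372/5) = 3, so a_0 = ... = a_2 = 0. Factor out: x = 7^3 · u with u = 4/5 a unit in ℤ_7. Expand u iteratively via a_{v+i} = u_i mod 7, u_{i+1} = (u_i − a_{v+i})/7:
  u_0 = 4/5;  a_3 = 5;  u_1 = (u_0 − 5)/7 = -3/5
  u_1 = -3/5;  a_4 = 5;  u_2 = (u_1 − 5)/7 = -4/5
Digits: (0, 0, 0, 5, 5).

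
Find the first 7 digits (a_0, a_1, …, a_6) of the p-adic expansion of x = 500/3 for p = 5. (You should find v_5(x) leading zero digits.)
(a_0, …, a_6) = (0, 0, 0, 3, 3, 1, 3)

v_5(500/3) = 3, so a_0 = ... = a_2 = 0. Factor out: x = 5^3 · u with u = 4/3 a unit in ℤ_5. Expand u iteratively via a_{v+i} = u_i mod 5, u_{i+1} = (u_i − a_{v+i})/5:
  u_0 = 4/3;  a_3 = 3;  u_1 = (u_0 − 3)/5 = -1/3
  u_1 = -1/3;  a_4 = 3;  u_2 = (u_1 − 3)/5 = -2/3
  u_2 = -2/3;  a_5 = 1;  u_3 = (u_2 − 1)/5 = -1/3
  u_3 = -1/3;  a_6 = 3;  u_4 = (u_3 − 3)/5 = -2/3
Digits: (0, 0, 0, 3, 3, 1, 3).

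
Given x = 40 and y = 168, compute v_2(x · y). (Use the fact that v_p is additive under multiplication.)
v_2(6720) = 6

v_p(x) = 3 (factor: 40 = 2^3 · 5); v_p(y) = 3 (factor: 168 = 2^3 · 21). Additivity: v_p(xy) = v_p(x) + v_p(y) = 3 + 3 = 6. (Direct check: xy = 6720 = 2^6 · (105).)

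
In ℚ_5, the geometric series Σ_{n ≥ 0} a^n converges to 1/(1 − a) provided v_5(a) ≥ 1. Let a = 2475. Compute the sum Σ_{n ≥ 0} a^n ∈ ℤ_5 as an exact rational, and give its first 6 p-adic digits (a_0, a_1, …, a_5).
Σ a^n = 1/(1 − a) = -1/2474;  first 6 digits = (1, 0, 4, 4, 4, 0)

v_5(a) = 2 ≥ 1, so the series converges in ℤ_5 to 1/(1 − a) = 1/(1 − 2475) = -1/2474. Expand this rational in ℤ_5: compute digits iteratively via d_i = x_i mod 5, x_{i+1} = (x_i − d_i)/5. The first 6 digits are (1, 0, 4, 4, 4, 0).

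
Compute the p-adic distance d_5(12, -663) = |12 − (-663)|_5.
d_5(12, -663) = 1/25

Step 1 — x − y = 12 − (-663) = 675. Step 2 — v_5(675) = 2 (factor: 675 = (5^2 · 27); the sign does not affect v_p). Step 3 — |x − y|_5 = 5^{-2} = 1/25.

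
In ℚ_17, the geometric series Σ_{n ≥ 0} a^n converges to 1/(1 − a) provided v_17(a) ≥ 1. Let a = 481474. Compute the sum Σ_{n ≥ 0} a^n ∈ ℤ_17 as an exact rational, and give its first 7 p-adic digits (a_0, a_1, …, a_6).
Σ a^n = 1/(1 − a) = -1/481473;  first 7 digits = (1, 0, 0, 13, 5, 0, 16)

v_17(a) = 3 ≥ 1, so the series converges in ℤ_17 to 1/(1 − a) = 1/(1 − 481474) = -1/481473. Expand this rational in ℤ_17: compute digits iteratively via d_i = x_i mod 17, x_{i+1} = (x_i − d_i)/17. The first 7 digits are (1, 0, 0, 13, 5, 0, 16).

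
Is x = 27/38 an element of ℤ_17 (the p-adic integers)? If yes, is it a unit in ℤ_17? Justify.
x ∈ ℤ_17^× (unit); v_17(x) = 0

ℤ_17 = {x ∈ ℚ_17 : v_17(x) ≥ 0} and ℤ_17^× = {x ∈ ℤ_17 : v_17(x) = 0}. Here v_17(27/38) = v_17(num) − v_17(den) = 0; compare against these criteria.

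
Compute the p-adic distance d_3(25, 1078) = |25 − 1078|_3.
d_3(25, 1078) = 1/81

Step 1 — x − y = 25 − 1078 = -1053. Step 2 — v_3(-1053) = 4 (factor: -1053 = −(3^4 · 13); the sign does not affect v_p). Step 3 — |x − y|_3 = 3^{-4} = 1/81.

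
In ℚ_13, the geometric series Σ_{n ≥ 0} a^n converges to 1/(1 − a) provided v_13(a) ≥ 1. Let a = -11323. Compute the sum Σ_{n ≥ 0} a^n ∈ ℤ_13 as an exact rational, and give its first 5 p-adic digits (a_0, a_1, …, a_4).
Σ a^n = 1/(1 − a) = 1/11324;  first 5 digits = (1, 0, 11, 7, 3)

v_13(a) = 2 ≥ 1, so the series converges in ℤ_13 to 1/(1 − a) = 1/(1 − (-11323)) = 1/11324. Expand this rational in ℤ_13: compute digits iteratively via d_i = x_i mod 13, x_{i+1} = (x_i − d_i)/13. The first 5 digits are (1, 0, 11, 7, 3).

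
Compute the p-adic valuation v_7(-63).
v_7(-63) = 1

v_7(n) is the largest exponent k such that 7^k divides n. Factor out: -63 = -7^1 · 9. (Sign doesn't affect v_p.) So v_7(-63) = 1.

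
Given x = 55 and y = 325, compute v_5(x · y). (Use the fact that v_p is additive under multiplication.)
v_5(17875) = 3

v_p(x) = 1 (factor: 55 = 5^1 · 11); v_p(y) = 2 (factor: 325 = 5^2 · 13). Additivity: v_p(xy) = v_p(x) + v_p(y) = 1 + 2 = 3. (Direct check: xy = 17875 = 5^3 · (143).)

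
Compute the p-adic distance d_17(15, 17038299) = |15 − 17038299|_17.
d_17(15, 17038299) = 1/1419857

Step 1 — x − y = 15 − 17038299 = -17038284. Step 2 — v_17(-17038284) = 5 (factor: -17038284 = −(17^5 · 12); the sign does not affect v_p). Step 3 — |x − y|_17 = 17^{-5} = 1/1419857.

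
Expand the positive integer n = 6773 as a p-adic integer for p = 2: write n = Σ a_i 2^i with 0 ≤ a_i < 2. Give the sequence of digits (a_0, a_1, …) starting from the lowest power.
(a_0, a_1, …) = (1, 0, 1, 0, 1, 1, 1, 0, 0, 1, 0, 1, 1)

Repeated division by 2 gives the digits low-to-high: 6773 = 1 + 1·2^2 + 1·2^4 + 1·2^5 + 1·2^6 + 1·2^9 + 1·2^11 + 1·2^12. Digit sequence: (1, 0, 1, 0, 1, 1, 1, 0, 0, 1, 0, 1, 1).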